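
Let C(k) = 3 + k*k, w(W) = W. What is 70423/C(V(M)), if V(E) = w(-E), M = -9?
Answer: 70423/84 ≈ 838.37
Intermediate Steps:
V(E) = -E
C(k) = 3 + k**2
70423/C(V(M)) = 70423/(3 + (-1*(-9))**2) = 70423/(3 + 9**2) = 70423/(3 + 81) = 70423/84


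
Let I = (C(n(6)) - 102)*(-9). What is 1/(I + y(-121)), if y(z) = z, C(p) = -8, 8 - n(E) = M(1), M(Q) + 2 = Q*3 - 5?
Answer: 1/869 ≈ 0.0011507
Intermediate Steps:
M(Q) = -7 + 3*Q (M(Q) = -2 + (Q*3 - 5) = -2 + (3*Q - 5) = -2 + (-5 + 3*Q) = -7 + 3*Q)
n(E) = 12 (n(E) = 8 - (-7 + 3*1) = 8 - (-7 + 3) = 8 - 1*(-4) = 8 + 4 = 12)
I = 990 (I = (-8 - 102)*(-9) = -110*(-9) = 990)
1/(I + y(-121)) = 1/(990 - 121) = 1/869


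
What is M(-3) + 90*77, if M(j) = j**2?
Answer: 6939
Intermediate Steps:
M(-3) + 90*77 = (-3)**2 + 90*77 = 9 + 6930 = 6939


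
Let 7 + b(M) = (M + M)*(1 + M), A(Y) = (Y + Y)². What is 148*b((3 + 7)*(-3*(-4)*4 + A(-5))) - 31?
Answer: 648795413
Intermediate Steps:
A(Y) = 4*Y² (A(Y) = (2*Y)² = 4*Y²)
b(M) = -7 + 2*M*(1 + M) (b(M) = -7 + (M + M)*(1 + M) = -7 + (2*M)*(1 + M) = -7 + 2*M*(1 + M))
148*b((3 + 7)*(-3*(-4)*4 + A(-5))) - 31 = 148*(-7 + 2*((3 + 7)*(-3*(-4)*4 + 4*(-5)²)) + 2*((3 + 7)*(-3*(-4)*4 + 4*(-5)²))²) - 31 = 148*(-7 + 2*(10*(12*4 + 4*25)) + 2*(10*(12*4 + 4*25))²) - 31 = 148*(-7 + 2*(10*(48 + 100)) + 2*(10*(48 + 100))²) - 31 = 148*(-7 + 2*(10*148) + 2*(10*148)²) - 31 = 148*(-7 + 2*1480 + 2*1480²) - 31 = 148*(-7 + 2960 + 2*2190400) - 31 = 148*(-7 + 2960 + 4380800) - 31 = 148*4383753 - 31 = 648795444 - 31 = 648795413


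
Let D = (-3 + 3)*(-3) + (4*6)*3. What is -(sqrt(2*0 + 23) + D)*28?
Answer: -2016 - 28*sqrt(23) ≈ -2150.3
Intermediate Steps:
D = 72 (D = 0*(-3) + 24*3 = 0 + 72 = 72)
-(sqrt(2*0 + 23) + D)*28 = -(sqrt(2*0 + 23) + 72)*28 = -(sqrt(0 + 23) + 72)*28 = -(sqrt(23) + 72)*28 = -(72 + sqrt(23))*28 = -(2016 + 28*sqrt(23)) = -2016 - 28*sqrt(23)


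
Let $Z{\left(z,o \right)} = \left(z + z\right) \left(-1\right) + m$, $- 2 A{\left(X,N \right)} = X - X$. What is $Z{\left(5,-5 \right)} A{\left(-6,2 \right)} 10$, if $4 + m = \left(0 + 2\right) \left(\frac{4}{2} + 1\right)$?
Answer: $0$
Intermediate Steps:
$A{\left(X,N \right)} = 0$ ($A{\left(X,N \right)} = - \frac{X - X}{2} = \left(- \frac{1}{2}\right) 0 = 0$)
$m = 2$ ($m = -4 + \left(0 + 2\right) \left(\frac{4}{2} + 1\right) = -4 + 2 \left(4 \cdot \frac{1}{2} + 1\right) = -4 + 2 \left(2 + 1\right) = -4 + 2 \cdot 3 = -4 + 6 = 2$)
$Z{\left(z,o \right)} = 2 - 2 z$ ($Z{\left(z,o \right)} = \left(z + z\right) \left(-1\right) + 2 = 2 z \left(-1\right) + 2 = - 2 z + 2 = 2 - 2 z$)
$Z{\left(5,-5 \right)} A{\left(-6,2 \right)} 10 = \left(2 - 10\right) 0 \cdot 10 = \left(-8\right) 0 \cdot 10 = 0 \cdot 10 = 0$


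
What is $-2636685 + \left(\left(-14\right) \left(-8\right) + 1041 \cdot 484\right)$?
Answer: $-2132729$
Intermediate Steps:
$-2636685 + \left(\left(-14\right) \left(-8\right) + 1041 \cdot 484\right) = -2636685 + \left(112 + 503844\right) = -2636685 + 503956 = -2132729$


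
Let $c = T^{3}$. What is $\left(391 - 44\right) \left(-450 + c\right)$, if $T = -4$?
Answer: $-178358$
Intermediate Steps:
$c = -64$ ($c = \left(-4\right)^{3} = -64$)
$\left(391 - 44\right) \left(-450 + c\right) = \left(391 - 44\right) \left(-450 - 64\right) = 347 \left(-514\right) = -178358$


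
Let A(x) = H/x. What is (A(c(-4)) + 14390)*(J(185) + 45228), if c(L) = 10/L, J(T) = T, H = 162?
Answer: 3252751538/5 ≈ 6.5055e+8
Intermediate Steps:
A(x) = 162/x
(A(c(-4)) + 14390)*(J(185) + 45228) = (162/((10/(-4))) + 14390)*(185 + 45228) = (162/((10*(-¼))) + 14390)*45413 = (162/(-5/2) + 14390)*45413 = (162*(-⅖) + 14390)*45413 = (-324/5 + 14390)*45413 = (71626/5)*45413 = 3252751538/5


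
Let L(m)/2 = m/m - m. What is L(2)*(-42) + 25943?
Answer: 26027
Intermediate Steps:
L(m) = 2 - 2*m (L(m) = 2*(m/m - m) = 2*(1 - m) = 2 - 2*m)
L(2)*(-42) + 25943 = (2 - 2*2)*(-42) + 25943 = (2 - 4)*(-42) + 25943 = -2*(-42) + 25943 = 84 + 25943 = 26027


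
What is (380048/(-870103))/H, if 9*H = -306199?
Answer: 3420432/266424668497 ≈ 1.2838e-5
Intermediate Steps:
H = -306199/9 (H = (1/9)*(-306199) = -306199/9 ≈ -34022.)
(380048/(-870103))/H = (380048/(-870103))/(-306199/9) = (380048*(-1/870103))*(-9/306199) = -380048/870103*(-9/306199) = 3420432/266424668497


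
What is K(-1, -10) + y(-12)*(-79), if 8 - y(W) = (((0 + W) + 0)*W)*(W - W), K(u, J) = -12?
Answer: -644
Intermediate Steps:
y(W) = 8 (y(W) = 8 - ((0 + W) + 0)*W*(W - W) = 8 - (W + 0)*W*0 = 8 - W*W*0 = 8 - W**2*0 = 8 - 1*0 = 8 + 0 = 8)
K(-1, -10) + y(-12)*(-79) = -12 + 8*(-79) = -12 - 632 = -644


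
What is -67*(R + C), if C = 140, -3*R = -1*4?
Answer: -28408/3 ≈ -9469.3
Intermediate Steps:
R = 4/3 (R = -(-1)*4/3 = -⅓*(-4) = 4/3 ≈ 1.3333)
-67*(R + C) = -67*(4/3 + 140) = -67*424/3 = -28408/3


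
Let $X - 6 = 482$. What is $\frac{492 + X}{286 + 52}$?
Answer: $\frac{490}{169} \approx 2.8994$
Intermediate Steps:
$X = 488$ ($X = 6 + 482 = 488$)
$\frac{492 + X}{286 + 52} = \frac{492 + 488}{286 + 52} = \frac{980}{338} = 980 \cdot \frac{1}{338} = \frac{490}{169}$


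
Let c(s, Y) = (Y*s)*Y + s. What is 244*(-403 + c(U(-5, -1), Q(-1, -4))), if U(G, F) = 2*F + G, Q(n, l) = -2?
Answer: -106872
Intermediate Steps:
U(G, F) = G + 2*F
c(s, Y) = s + s*Y² (c(s, Y) = s*Y² + s = s + s*Y²)
244*(-403 + c(U(-5, -1), Q(-1, -4))) = 244*(-403 + (-5 + 2*(-1))*(1 + (-2)²)) = 244*(-403 + (-5 - 2)*(1 + 4)) = 244*(-403 - 7*5) = 244*(-403 - 35) = 244*(-438) = -106872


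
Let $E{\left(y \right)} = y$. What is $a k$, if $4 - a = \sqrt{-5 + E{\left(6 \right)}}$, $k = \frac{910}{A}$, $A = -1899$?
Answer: $- \frac{910}{633} \approx -1.4376$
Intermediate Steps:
$k = - \frac{910}{1899}$ ($k = \frac{910}{-1899} = 910 \left(- \frac{1}{1899}\right) = - \frac{910}{1899} \approx -0.4792$)
$a = 3$ ($a = 4 - \sqrt{-5 + 6} = 4 - \sqrt{1} = 4 - 1 = 3$)
$a k = 3 \left(- \frac{910}{1899}\right) = - \frac{910}{633}$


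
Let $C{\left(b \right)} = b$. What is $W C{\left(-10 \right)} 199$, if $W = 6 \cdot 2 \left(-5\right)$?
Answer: $119400$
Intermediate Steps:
$W = -60$ ($W = 12 \left(-5\right) = -60$)
$W C{\left(-10 \right)} 199 = \left(-60\right) \left(-10\right) 199 = 600 \cdot 199 = 119400$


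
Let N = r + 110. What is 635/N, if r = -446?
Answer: -635/336 ≈ -1.8899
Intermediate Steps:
N = -336 (N = -446 + 110 = -336)
635/N = 635/(-336) = 635*(-1/336) = -635/336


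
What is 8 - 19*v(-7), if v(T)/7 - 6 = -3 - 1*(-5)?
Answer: -1056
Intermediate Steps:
v(T) = 56 (v(T) = 42 + 7*(-3 - 1*(-5)) = 42 + 7*(-3 + 5) = 42 + 7*2 = 42 + 14 = 56)
8 - 19*v(-7) = 8 - 19*56 = 8 - 1064 = -1056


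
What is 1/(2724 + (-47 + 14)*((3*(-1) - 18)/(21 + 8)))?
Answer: 29/79689 ≈ 0.00036391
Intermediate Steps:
1/(2724 + (-47 + 14)*((3*(-1) - 18)/(21 + 8))) = 1/(2724 - 33*(-3 - 18)/29) = 1/(2724 - (-693)/29) = 1/(2724 - 33*(-21/29)) = 1/(2724 + 693/29) = 1/(79689/29) = 29/79689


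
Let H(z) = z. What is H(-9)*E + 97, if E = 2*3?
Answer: 43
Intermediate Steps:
E = 6
H(-9)*E + 97 = -9*6 + 97 = -54 + 97 = 43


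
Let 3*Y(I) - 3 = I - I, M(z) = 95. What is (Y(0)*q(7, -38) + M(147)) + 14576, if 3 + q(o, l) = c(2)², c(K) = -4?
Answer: 14684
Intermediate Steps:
q(o, l) = 13 (q(o, l) = -3 + (-4)² = -3 + 16 = 13)
Y(I) = 1 (Y(I) = 1 + (I - I)/3 = 1 + (⅓)*0 = 1 + 0 = 1)
(Y(0)*q(7, -38) + M(147)) + 14576 = (1*13 + 95) + 14576 = (13 + 95) + 14576 = 108 + 14576 = 14684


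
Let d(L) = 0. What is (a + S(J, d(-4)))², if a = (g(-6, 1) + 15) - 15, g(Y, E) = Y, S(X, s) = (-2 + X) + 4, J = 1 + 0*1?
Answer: 9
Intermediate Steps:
J = 1 (J = 1 + 0 = 1)
S(X, s) = 2 + X
a = -6 (a = (-6 + 15) - 15 = 9 - 15 = -6)
(a + S(J, d(-4)))² = (-6 + (2 + 1))² = (-6 + 3)² = (-3)² = 9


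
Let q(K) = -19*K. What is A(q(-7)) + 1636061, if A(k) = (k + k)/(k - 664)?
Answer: 868748125/531 ≈ 1.6361e+6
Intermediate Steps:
A(k) = 2*k/(-664 + k) (A(k) = (2*k)/(-664 + k) = 2*k/(-664 + k))
A(q(-7)) + 1636061 = 2*(-19*(-7))/(-664 - 19*(-7)) + 1636061 = 2*133/(-664 + 133) + 1636061 = 2*133/(-531) + 1636061 = 2*133*(-1/531) + 1636061 = -266/531 + 1636061 = 868748125/531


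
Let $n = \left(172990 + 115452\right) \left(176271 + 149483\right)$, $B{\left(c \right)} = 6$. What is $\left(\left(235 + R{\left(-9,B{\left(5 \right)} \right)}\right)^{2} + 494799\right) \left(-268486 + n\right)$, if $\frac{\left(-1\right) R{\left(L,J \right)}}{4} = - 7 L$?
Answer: $46518897613366816$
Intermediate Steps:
$n = 93961135268$ ($n = 288442 \cdot 325754 = 93961135268$)
$R{\left(L,J \right)} = 28 L$ ($R{\left(L,J \right)} = - 4 \left(- 7 L\right) = 28 L$)
$\left(\left(235 + R{\left(-9,B{\left(5 \right)} \right)}\right)^{2} + 494799\right) \left(-268486 + n\right) = \left(\left(235 + 28 \left(-9\right)\right)^{2} + 494799\right) \left(-268486 + 93961135268\right) = \left(\left(235 - 252\right)^{2} + 494799\right) 93960866782 = \left(\left(-17\right)^{2} + 494799\right) 93960866782 = \left(289 + 494799\right) 93960866782 = 495088 \cdot 93960866782 = 46518897613366816$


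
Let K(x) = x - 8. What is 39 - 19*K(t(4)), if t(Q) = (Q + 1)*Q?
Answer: -189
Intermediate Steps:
t(Q) = Q*(1 + Q) (t(Q) = (1 + Q)*Q = Q*(1 + Q))
K(x) = -8 + x
39 - 19*K(t(4)) = 39 - 19*(-8 + 4*(1 + 4)) = 39 - 19*(-8 + 4*5) = 39 - 19*(-8 + 20) = 39 - 19*12 = 39 - 228 = -189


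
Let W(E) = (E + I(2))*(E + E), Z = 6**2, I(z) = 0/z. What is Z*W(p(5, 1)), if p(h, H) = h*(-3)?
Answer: 16200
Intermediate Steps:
p(h, H) = -3*h
I(z) = 0
Z = 36
W(E) = 2*E**2 (W(E) = (E + 0)*(E + E) = E*(2*E) = 2*E**2)
Z*W(p(5, 1)) = 36*(2*(-3*5)**2) = 36*(2*(-15)**2) = 36*(2*225) = 36*450 = 16200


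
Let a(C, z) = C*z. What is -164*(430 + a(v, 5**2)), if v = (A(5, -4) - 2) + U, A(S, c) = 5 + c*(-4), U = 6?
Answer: -173020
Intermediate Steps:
A(S, c) = 5 - 4*c
v = 25 (v = ((5 - 4*(-4)) - 2) + 6 = ((5 + 16) - 2) + 6 = (21 - 2) + 6 = 19 + 6 = 25)
-164*(430 + a(v, 5**2)) = -164*(430 + 25*5**2) = -164*(430 + 25*25) = -164*(430 + 625) = -164*1055 = -173020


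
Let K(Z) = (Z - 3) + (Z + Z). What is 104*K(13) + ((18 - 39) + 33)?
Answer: 3756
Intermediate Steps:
K(Z) = -3 + 3*Z (K(Z) = (-3 + Z) + 2*Z = -3 + 3*Z)
104*K(13) + ((18 - 39) + 33) = 104*(-3 + 3*13) + ((18 - 39) + 33) = 104*(-3 + 39) + (-21 + 33) = 104*36 + 12 = 3744 + 12 = 3756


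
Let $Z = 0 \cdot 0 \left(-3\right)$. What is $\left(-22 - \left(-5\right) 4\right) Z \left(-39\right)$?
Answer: $0$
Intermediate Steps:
$Z = 0$ ($Z = 0 \left(-3\right) = 0$)
$\left(-22 - \left(-5\right) 4\right) Z \left(-39\right) = \left(-22 - \left(-5\right) 4\right) 0 \left(-39\right) = \left(-22 - -20\right) 0 \left(-39\right) = \left(-22 + 20\right) 0 \left(-39\right) = \left(-2\right) 0 \left(-39\right) = 0 \left(-39\right) = 0$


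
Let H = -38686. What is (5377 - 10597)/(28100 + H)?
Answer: 2610/5293 ≈ 0.49310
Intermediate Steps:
(5377 - 10597)/(28100 + H) = (5377 - 10597)/(28100 - 38686) = -5220/(-10586) = -5220*(-1/10586) = 2610/5293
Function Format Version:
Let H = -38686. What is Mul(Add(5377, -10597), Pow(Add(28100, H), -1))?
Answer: Rational(2610, 5293) ≈ 0.49310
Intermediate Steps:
Mul(Add(5377, -10597), Pow(Add(28100, H), -1)) = Mul(Add(5377, -10597), Pow(Add(28100, -38686), -1)) = Mul(-5220, Pow(-10586, -1)) = Mul(-5220, Rational(-1, 10586)) = Rational(2610, 5293)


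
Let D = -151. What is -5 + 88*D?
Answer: -13293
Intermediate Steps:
-5 + 88*D = -5 + 88*(-151) = -5 - 13288 = -13293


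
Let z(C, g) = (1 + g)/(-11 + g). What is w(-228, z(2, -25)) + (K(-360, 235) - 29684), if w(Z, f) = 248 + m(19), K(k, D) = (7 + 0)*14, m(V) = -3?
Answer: -29341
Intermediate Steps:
K(k, D) = 98 (K(k, D) = 7*14 = 98)
z(C, g) = (1 + g)/(-11 + g)
w(Z, f) = 245 (w(Z, f) = 248 - 3 = 245)
w(-228, z(2, -25)) + (K(-360, 235) - 29684) = 245 + (98 - 29684) = 245 - 29586 = -29341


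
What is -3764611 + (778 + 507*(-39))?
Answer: -3783606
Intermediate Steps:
-3764611 + (778 + 507*(-39)) = -3764611 + (778 - 19773) = -3764611 - 18995 = -3783606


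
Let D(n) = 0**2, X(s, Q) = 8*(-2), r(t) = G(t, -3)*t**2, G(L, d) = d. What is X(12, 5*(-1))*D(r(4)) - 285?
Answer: -285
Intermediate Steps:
r(t) = -3*t**2
X(s, Q) = -16
D(n) = 0
X(12, 5*(-1))*D(r(4)) - 285 = -16*0 - 285 = 0 - 285 = -285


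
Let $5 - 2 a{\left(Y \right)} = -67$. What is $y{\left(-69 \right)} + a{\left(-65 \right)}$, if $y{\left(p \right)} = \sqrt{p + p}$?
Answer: $36 + i \sqrt{138} \approx 36.0 + 11.747 i$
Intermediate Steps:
$a{\left(Y \right)} = 36$ ($a{\left(Y \right)} = \frac{5}{2} - - \frac{67}{2} = \frac{5}{2} + \frac{67}{2} = 36$)
$y{\left(p \right)} = \sqrt{2} \sqrt{p}$ ($y{\left(p \right)} = \sqrt{2 p} = \sqrt{2} \sqrt{p}$)
$y{\left(-69 \right)} + a{\left(-65 \right)} = \sqrt{2} \sqrt{-69} + 36 = \sqrt{2} i \sqrt{69} + 36 = i \sqrt{138} + 36 = 36 + i \sqrt{138}$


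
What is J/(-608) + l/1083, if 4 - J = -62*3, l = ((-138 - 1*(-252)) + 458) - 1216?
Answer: -15719/17328 ≈ -0.90714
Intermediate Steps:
l = -644 (l = ((-138 + 252) + 458) - 1216 = (114 + 458) - 1216 = 572 - 1216 = -644)
J = 190 (J = 4 - (-62)*3 = 4 - 1*(-186) = 4 + 186 = 190)
J/(-608) + l/1083 = 190/(-608) - 644/1083 = 190*(-1/608) - 644*1/1083 = -5/16 - 644/1083 = -15719/17328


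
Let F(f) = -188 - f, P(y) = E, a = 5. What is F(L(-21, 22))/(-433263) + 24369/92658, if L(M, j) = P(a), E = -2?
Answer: 1175046715/4460587006 ≈ 0.26343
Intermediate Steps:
P(y) = -2
L(M, j) = -2
F(L(-21, 22))/(-433263) + 24369/92658 = (-188 - 1*(-2))/(-433263) + 24369/92658 = (-188 + 2)*(-1/433263) + 24369*(1/92658) = -186*(-1/433263) + 8123/30886 = 62/144421 + 8123/30886 = 1175046715/4460587006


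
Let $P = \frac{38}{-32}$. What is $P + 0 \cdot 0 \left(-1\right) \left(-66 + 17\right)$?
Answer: $- \frac{19}{16} \approx -1.1875$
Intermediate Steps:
$P = - \frac{19}{16}$ ($P = 38 \left(- \frac{1}{32}\right) = - \frac{19}{16} \approx -1.1875$)
$P + 0 \cdot 0 \left(-1\right) \left(-66 + 17\right) = - \frac{19}{16} + 0 \cdot 0 \left(-1\right) \left(-66 + 17\right) = - \frac{19}{16} + 0 \left(-1\right) \left(-49\right) = - \frac{19}{16} + 0 \left(-49\right) = - \frac{19}{16} + 0 = - \frac{19}{16}$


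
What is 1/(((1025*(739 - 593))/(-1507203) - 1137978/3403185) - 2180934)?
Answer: -1709763547185/3728882193499867718 ≈ -4.5852e-7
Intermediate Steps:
1/(((1025*(739 - 593))/(-1507203) - 1137978/3403185) - 2180934) = 1/(((1025*146)*(-1/1507203) - 1137978*1/3403185) - 2180934) = 1/((149650*(-1/1507203) - 379326/1134395) - 2180934) = 1/((-149650/1507203 - 379326/1134395) - 2180934) = 1/(-741483496928/1709763547185 - 2180934) = 1/(-3728882193499867718/1709763547185) = -1709763547185/3728882193499867718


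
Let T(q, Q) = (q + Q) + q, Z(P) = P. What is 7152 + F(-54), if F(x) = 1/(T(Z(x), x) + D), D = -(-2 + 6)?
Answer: 1187231/166 ≈ 7152.0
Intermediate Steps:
D = -4 (D = -1*4 = -4)
T(q, Q) = Q + 2*q (T(q, Q) = (Q + q) + q = Q + 2*q)
F(x) = 1/(-4 + 3*x) (F(x) = 1/((x + 2*x) - 4) = 1/(3*x - 4) = 1/(-4 + 3*x))
7152 + F(-54) = 7152 + 1/(-4 + 3*(-54)) = 7152 + 1/(-4 - 162) = 7152 + 1/(-166) = 7152 - 1/166 = 1187231/166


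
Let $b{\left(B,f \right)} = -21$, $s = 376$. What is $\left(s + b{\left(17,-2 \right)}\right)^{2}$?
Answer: $126025$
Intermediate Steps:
$\left(s + b{\left(17,-2 \right)}\right)^{2} = \left(376 - 21\right)^{2} = 355^{2} = 126025$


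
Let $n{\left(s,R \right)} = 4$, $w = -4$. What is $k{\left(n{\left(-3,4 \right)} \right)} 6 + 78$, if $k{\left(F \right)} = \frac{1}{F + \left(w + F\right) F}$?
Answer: $\frac{159}{2} \approx 79.5$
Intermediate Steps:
$k{\left(F \right)} = \frac{1}{F + F \left(-4 + F\right)}$ ($k{\left(F \right)} = \frac{1}{F + \left(-4 + F\right) F} = \frac{1}{F + F \left(-4 + F\right)}$)
$k{\left(n{\left(-3,4 \right)} \right)} 6 + 78 = \frac{1}{4 \left(-3 + 4\right)} 6 + 78 = \frac{1}{4 \cdot 1} \cdot 6 + 78 = \frac{1}{4} \cdot 1 \cdot 6 + 78 = \frac{1}{4} \cdot 6 + 78 = \frac{3}{2} + 78 = \frac{159}{2}$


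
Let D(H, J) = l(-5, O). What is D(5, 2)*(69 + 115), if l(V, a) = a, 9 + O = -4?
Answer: -2392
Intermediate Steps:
O = -13 (O = -9 - 4 = -13)
D(H, J) = -13
D(5, 2)*(69 + 115) = -13*(69 + 115) = -13*184 = -2392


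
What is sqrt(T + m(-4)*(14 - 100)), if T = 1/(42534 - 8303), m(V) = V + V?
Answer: sqrt(806171850599)/34231 ≈ 26.230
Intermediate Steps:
m(V) = 2*V
T = 1/34231 ≈ 2.9213e-5
sqrt(T + m(-4)*(14 - 100)) = sqrt(1/34231 + (2*(-4))*(14 - 100)) = sqrt(1/34231 - 8*(-86)) = sqrt(1/34231 + 688) = sqrt(23550929/34231) = sqrt(806171850599)/34231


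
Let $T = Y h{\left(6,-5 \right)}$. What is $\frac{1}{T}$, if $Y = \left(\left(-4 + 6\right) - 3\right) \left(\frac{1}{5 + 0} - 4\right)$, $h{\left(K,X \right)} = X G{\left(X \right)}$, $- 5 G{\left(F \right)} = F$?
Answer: $- \frac{1}{19} \approx -0.052632$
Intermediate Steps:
$G{\left(F \right)} = - \frac{F}{5}$
$h{\left(K,X \right)} = - \frac{X^{2}}{5}$ ($h{\left(K,X \right)} = X \left(- \frac{X}{5}\right) = - \frac{X^{2}}{5}$)
$Y = \frac{19}{5}$ ($Y = \left(2 - 3\right) \left(\frac{1}{5} - 4\right) = - (\frac{1}{5} - 4) = \left(-1\right) \left(- \frac{19}{5}\right) = \frac{19}{5} \approx 3.8$)
$T = -19$ ($T = \frac{19 \left(- \frac{\left(-5\right)^{2}}{5}\right)}{5} = \frac{19 \left(\left(- \frac{1}{5}\right) 25\right)}{5} = \frac{19}{5} \left(-5\right) = -19$)
$\frac{1}{T} = \frac{1}{-19} = - \frac{1}{19}$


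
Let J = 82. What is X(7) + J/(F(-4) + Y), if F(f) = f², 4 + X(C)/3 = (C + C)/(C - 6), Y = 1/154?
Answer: 86578/2465 ≈ 35.123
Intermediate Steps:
Y = 1/154 ≈ 0.0064935
X(C) = -12 + 6*C/(-6 + C) (X(C) = -12 + 3*((C + C)/(C - 6)) = -12 + 3*((2*C)/(-6 + C)) = -12 + 3*(2*C/(-6 + C)) = -12 + 6*C/(-6 + C))
X(7) + J/(F(-4) + Y) = 6*(12 - 1*7)/(-6 + 7) + 82/((-4)² + 1/154) = 6*(12 - 7)/1 + 82/(16 + 1/154) = 6*1*5 + 82/(2465/154) = 30 + 82*(154/2465) = 30 + 12628/2465 = 86578/2465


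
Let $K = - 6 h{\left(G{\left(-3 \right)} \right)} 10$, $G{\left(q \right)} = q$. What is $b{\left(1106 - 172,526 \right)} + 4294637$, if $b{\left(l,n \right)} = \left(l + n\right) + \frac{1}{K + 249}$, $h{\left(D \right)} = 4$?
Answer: $\frac{38664874}{9} \approx 4.2961 \cdot 10^{6}$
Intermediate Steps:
$K = -240$ ($K = \left(-6\right) 4 \cdot 10 = \left(-24\right) 10 = -240$)
$b{\left(l,n \right)} = \frac{1}{9} + l + n$ ($b{\left(l,n \right)} = \left(l + n\right) + \frac{1}{-240 + 249} = \left(l + n\right) + \frac{1}{9} = \frac{1}{9} + l + n$)
$b{\left(1106 - 172,526 \right)} + 4294637 = \left(\frac{1}{9} + \left(1106 - 172\right) + 526\right) + 4294637 = \left(\frac{1}{9} + 934 + 526\right) + 4294637 = \frac{13141}{9} + 4294637 = \frac{38664874}{9}$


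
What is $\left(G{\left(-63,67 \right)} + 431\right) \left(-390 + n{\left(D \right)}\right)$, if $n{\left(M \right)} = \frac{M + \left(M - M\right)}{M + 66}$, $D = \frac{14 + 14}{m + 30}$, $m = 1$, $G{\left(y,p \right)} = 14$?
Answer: $- \frac{179965120}{1037} \approx -1.7354 \cdot 10^{5}$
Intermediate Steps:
$D = \frac{28}{31}$ ($D = \frac{14 + 14}{1 + 30} = \frac{28}{31} \approx 0.90323$)
$n{\left(M \right)} = \frac{M}{66 + M}$ ($n{\left(M \right)} = \frac{M + 0}{66 + M} = \frac{M}{66 + M}$)
$\left(G{\left(-63,67 \right)} + 431\right) \left(-390 + n{\left(D \right)}\right) = \left(14 + 431\right) \left(-390 + \frac{28}{31 \left(66 + \frac{28}{31}\right)}\right) = 445 \left(-390 + \frac{28}{31 \cdot \frac{2074}{31}}\right) = 445 \left(-390 + \frac{28}{31} \cdot \frac{31}{2074}\right) = 445 \left(-390 + \frac{14}{1037}\right) = 445 \left(- \frac{404416}{1037}\right) = - \frac{179965120}{1037}$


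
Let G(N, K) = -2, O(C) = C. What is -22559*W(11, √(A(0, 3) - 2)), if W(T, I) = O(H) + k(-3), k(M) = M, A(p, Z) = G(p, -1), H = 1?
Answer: 45118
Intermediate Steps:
A(p, Z) = -2
W(T, I) = -2 (W(T, I) = 1 - 3 = -2)
-22559*W(11, √(A(0, 3) - 2)) = -22559*(-2) = 45118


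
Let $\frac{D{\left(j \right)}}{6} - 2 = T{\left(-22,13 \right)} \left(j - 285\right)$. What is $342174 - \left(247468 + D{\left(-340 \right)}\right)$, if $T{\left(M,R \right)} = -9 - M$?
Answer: $143444$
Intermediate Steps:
$D{\left(j \right)} = -22218 + 78 j$ ($D{\left(j \right)} = 12 + 6 \left(-9 - -22\right) \left(j - 285\right) = 12 + 6 \left(-9 + 22\right) \left(-285 + j\right) = 12 + 6 \cdot 13 \left(-285 + j\right) = 12 + 6 \left(-3705 + 13 j\right) = 12 + \left(-22230 + 78 j\right) = -22218 + 78 j$)
$342174 - \left(247468 + D{\left(-340 \right)}\right) = 342174 - \left(247468 + \left(-22218 + 78 \left(-340\right)\right)\right) = 342174 - \left(247468 - 48738\right) = 342174 - 198730 = 143444$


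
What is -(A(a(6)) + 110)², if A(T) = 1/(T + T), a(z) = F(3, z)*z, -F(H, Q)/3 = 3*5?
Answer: -3528241201/291600 ≈ -12100.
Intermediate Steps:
F(H, Q) = -45 (F(H, Q) = -9*5 = -3*15 = -45)
a(z) = -45*z
A(T) = 1/(2*T)
-(A(a(6)) + 110)² = -(1/(2*((-45*6))) + 110)² = -((½)/(-270) + 110)² = -((½)*(-1/270) + 110)² = -(-1/540 + 110)² = -(59399/540)² = -1*3528241201/291600 = -3528241201/291600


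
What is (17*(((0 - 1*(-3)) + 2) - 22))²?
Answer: 83521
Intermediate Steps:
(17*(((0 - 1*(-3)) + 2) - 22))² = (17*(((0 + 3) + 2) - 22))² = (17*((3 + 2) - 22))² = (17*(5 - 22))² = (17*(-17))² = (-289)² = 83521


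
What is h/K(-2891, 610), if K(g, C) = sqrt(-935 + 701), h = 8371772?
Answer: -4185886*I*sqrt(26)/39 ≈ -5.4728e+5*I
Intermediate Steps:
K(g, C) = 3*I*sqrt(26) (K(g, C) = sqrt(-234) = 3*I*sqrt(26))
h/K(-2891, 610) = 8371772/((3*I*sqrt(26))) = 8371772*(-I*sqrt(26)/78) = -4185886*I*sqrt(26)/39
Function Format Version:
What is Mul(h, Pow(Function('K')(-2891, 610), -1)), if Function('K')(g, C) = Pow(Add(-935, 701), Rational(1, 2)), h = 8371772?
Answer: Mul(Rational(-4185886, 39), I, Pow(26, Rational(1, 2))) ≈ Mul(-5.4728e+5, I)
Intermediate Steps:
Function('K')(g, C) = Mul(3, I, Pow(26, Rational(1, 2))) (Function('K')(g, C) = Pow(-234, Rational(1, 2)) = Mul(3, I, Pow(26, Rational(1, 2))))
Mul(h, Pow(Function('K')(-2891, 610), -1)) = Mul(8371772, Pow(Mul(3, I, Pow(26, Rational(1, 2))), -1)) = Mul(8371772, Mul(Rational(-1, 78), I, Pow(26, Rational(1, 2)))) = Mul(Rational(-4185886, 39), I, Pow(26, Rational(1, 2)))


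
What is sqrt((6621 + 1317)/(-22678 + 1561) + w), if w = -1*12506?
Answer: 2*I*sqrt(154914980705)/7039 ≈ 111.83*I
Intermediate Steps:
w = -12506
sqrt((6621 + 1317)/(-22678 + 1561) + w) = sqrt((6621 + 1317)/(-22678 + 1561) - 12506) = sqrt(7938/(-21117) - 12506) = sqrt(7938*(-1/21117) - 12506) = sqrt(-2646/7039 - 12506) = sqrt(-88032380/7039) = 2*I*sqrt(154914980705)/7039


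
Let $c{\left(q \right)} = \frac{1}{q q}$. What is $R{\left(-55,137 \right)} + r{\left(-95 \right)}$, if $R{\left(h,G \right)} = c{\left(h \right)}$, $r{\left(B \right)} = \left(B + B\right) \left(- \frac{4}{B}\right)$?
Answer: $- \frac{24199}{3025} \approx -7.9997$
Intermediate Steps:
$c{\left(q \right)} = \frac{1}{q^{2}}$
$r{\left(B \right)} = -8$ ($r{\left(B \right)} = 2 B \left(- \frac{4}{B}\right) = -8$)
$R{\left(h,G \right)} = \frac{1}{h^{2}}$
$R{\left(-55,137 \right)} + r{\left(-95 \right)} = \frac{1}{3025} - 8 = - \frac{24199}{3025}$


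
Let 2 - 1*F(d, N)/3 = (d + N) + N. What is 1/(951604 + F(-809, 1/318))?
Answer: 53/50563960 ≈ 1.0482e-6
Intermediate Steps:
F(d, N) = 6 - 6*N - 3*d (F(d, N) = 6 - 3*((d + N) + N) = 6 - 3*((N + d) + N) = 6 - 3*(d + 2*N) = 6 + (-6*N - 3*d) = 6 - 6*N - 3*d)
1/(951604 + F(-809, 1/318)) = 1/(951604 + (6 - 6/318 - 3*(-809))) = 1/(951604 + (6 - 6*1/318 + 2427)) = 1/(951604 + (6 - 1/53 + 2427)) = 1/(951604 + 128948/53) = 1/(50563960/53) = 53/50563960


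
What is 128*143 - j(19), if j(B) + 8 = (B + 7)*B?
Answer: 17818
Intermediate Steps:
j(B) = -8 + B*(7 + B) (j(B) = -8 + (B + 7)*B = -8 + (7 + B)*B = -8 + B*(7 + B))
128*143 - j(19) = 128*143 - (-8 + 19² + 7*19) = 18304 - (-8 + 361 + 133) = 18304 - 1*486 = 18304 - 486 = 17818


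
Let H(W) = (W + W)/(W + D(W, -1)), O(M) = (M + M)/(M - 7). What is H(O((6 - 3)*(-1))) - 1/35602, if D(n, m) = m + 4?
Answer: 35599/106806 ≈ 0.33331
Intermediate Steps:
D(n, m) = 4 + m
O(M) = 2*M/(-7 + M) (O(M) = (2*M)/(-7 + M) = 2*M/(-7 + M))
H(W) = 2*W/(3 + W) (H(W) = (W + W)/(W + (4 - 1)) = (2*W)/(W + 3) = (2*W)/(3 + W) = 2*W/(3 + W))
H(O((6 - 3)*(-1))) - 1/35602 = 2*(2*((6 - 3)*(-1))/(-7 + (6 - 3)*(-1)))/(3 + 2*((6 - 3)*(-1))/(-7 + (6 - 3)*(-1))) - 1/35602 = 2*(2*(3*(-1))/(-7 + 3*(-1)))/(3 + 2*(3*(-1))/(-7 + 3*(-1))) - 1*1/35602 = 2*(2*(-3)/(-7 - 3))/(3 + 2*(-3)/(-7 - 3)) - 1/35602 = 2*(2*(-3)/(-10))/(3 + 2*(-3)/(-10)) - 1/35602 = 2*(2*(-3)*(-1/10))/(3 + 2*(-3)*(-1/10)) - 1/35602 = 2*(3/5)/(3 + 3/5) - 1/35602 = 2*(3/5)/(18/5) - 1/35602 = 2*(3/5)*(5/18) - 1/35602 = 1/3 - 1/35602 = 35599/106806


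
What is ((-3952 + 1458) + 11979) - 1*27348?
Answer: -17863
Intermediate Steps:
((-3952 + 1458) + 11979) - 1*27348 = (-2494 + 11979) - 27348 = 9485 - 27348 = -17863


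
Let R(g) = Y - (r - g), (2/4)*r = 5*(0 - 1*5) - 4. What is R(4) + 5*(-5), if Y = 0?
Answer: 37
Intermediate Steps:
r = -58 (r = 2*(5*(0 - 1*5) - 4) = 2*(5*(0 - 5) - 4) = 2*(5*(-5) - 4) = 2*(-25 - 4) = 2*(-29) = -58)
R(g) = 58 + g (R(g) = 0 - (-58 - g) = 0 + (58 + g) = 58 + g)
R(4) + 5*(-5) = (58 + 4) + 5*(-5) = 62 - 25 = 37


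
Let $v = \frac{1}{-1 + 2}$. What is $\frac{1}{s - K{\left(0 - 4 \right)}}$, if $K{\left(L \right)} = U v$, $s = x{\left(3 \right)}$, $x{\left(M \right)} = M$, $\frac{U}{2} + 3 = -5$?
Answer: $\frac{1}{19} \approx 0.052632$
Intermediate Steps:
$U = -16$ ($U = -6 + 2 \left(-5\right) = -6 - 10 = -16$)
$v = 1$ ($v = 1^{-1} = 1$)
$s = 3$
$K{\left(L \right)} = -16$ ($K{\left(L \right)} = \left(-16\right) 1 = -16$)
$\frac{1}{s - K{\left(0 - 4 \right)}} = \frac{1}{3 - -16} = \frac{1}{3 + 16} = \frac{1}{19}$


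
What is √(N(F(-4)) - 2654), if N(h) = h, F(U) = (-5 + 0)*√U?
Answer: √(-2654 - 10*I) ≈ 0.09705 - 51.517*I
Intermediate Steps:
F(U) = -5*√U
√(N(F(-4)) - 2654) = √(-10*I - 2654) = √(-2654 - 10*I)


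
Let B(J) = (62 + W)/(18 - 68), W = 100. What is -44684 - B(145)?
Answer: -1117019/25 ≈ -44681.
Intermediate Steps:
B(J) = -81/25 (B(J) = (62 + 100)/(18 - 68) = 162/(-50) = 162*(-1/50) = -81/25)
-44684 - B(145) = -44684 - 1*(-81/25) = -44684 + 81/25 = -1117019/25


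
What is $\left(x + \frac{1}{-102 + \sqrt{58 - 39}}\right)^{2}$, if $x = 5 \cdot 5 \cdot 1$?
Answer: $\frac{67352187548}{107848225} - \frac{519046 \sqrt{19}}{107848225} \approx 624.49$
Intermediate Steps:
$x = 25$ ($x = 25 \cdot 1 = 25$)
$\left(x + \frac{1}{-102 + \sqrt{58 - 39}}\right)^{2} = \left(25 + \frac{1}{-102 + \sqrt{58 - 39}}\right)^{2} = \left(25 + \frac{1}{-102 + \sqrt{19}}\right)^{2}$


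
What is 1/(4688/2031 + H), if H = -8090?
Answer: -2031/16426102 ≈ -0.00012364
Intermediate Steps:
1/(4688/2031 + H) = 1/(4688/2031 - 8090) = 1/(-16426102/2031) = -2031/16426102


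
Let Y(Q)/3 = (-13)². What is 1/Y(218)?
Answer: 1/507 ≈ 0.0019724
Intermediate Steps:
Y(Q) = 507 (Y(Q) = 3*(-13)² = 3*169 = 507)
1/Y(218) = 1/507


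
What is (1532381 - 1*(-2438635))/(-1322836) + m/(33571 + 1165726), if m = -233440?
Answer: -1267807602898/396618311573 ≈ -3.1965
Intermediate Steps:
(1532381 - 1*(-2438635))/(-1322836) + m/(33571 + 1165726) = (1532381 - 1*(-2438635))/(-1322836) - 233440/(33571 + 1165726) = (1532381 + 2438635)*(-1/1322836) - 233440/1199297 = 3971016*(-1/1322836) - 233440*1/1199297 = -992754/330709 - 233440/1199297 = -1267807602898/396618311573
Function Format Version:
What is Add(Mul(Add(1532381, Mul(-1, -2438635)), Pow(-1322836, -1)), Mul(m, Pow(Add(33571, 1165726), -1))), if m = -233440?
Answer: Rational(-1267807602898, 396618311573) ≈ -3.1965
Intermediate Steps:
Add(Mul(Add(1532381, Mul(-1, -2438635)), Pow(-1322836, -1)), Mul(m, Pow(Add(33571, 1165726), -1))) = Add(Mul(Add(1532381, Mul(-1, -2438635)), Pow(-1322836, -1)), Mul(-233440, Pow(Add(33571, 1165726), -1))) = Add(Mul(Add(1532381, 2438635), Rational(-1, 1322836)), Mul(-233440, Pow(1199297, -1))) = Add(Mul(3971016, Rational(-1, 1322836)), Mul(-233440, Rational(1, 1199297))) = Add(Rational(-992754, 330709), Rational(-233440, 1199297)) = Rational(-1267807602898, 396618311573)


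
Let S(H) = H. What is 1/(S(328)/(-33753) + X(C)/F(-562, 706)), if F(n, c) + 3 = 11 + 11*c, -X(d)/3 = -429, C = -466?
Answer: 20184294/3145403 ≈ 6.4171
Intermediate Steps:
X(d) = 1287 (X(d) = -3*(-429) = 1287)
F(n, c) = 8 + 11*c (F(n, c) = -3 + (11 + 11*c) = 8 + 11*c)
1/(S(328)/(-33753) + X(C)/F(-562, 706)) = 1/(328/(-33753) + 1287/(8 + 11*706)) = 1/(328*(-1/33753) + 1287/(8 + 7766)) = 1/(-328/33753 + 1287/7774) = 1/(-328/33753 + 1287*(1/7774)) = 1/(-328/33753 + 99/598) = 1/(3145403/20184294) = 20184294/3145403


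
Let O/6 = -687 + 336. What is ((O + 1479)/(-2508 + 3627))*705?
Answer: -147345/373 ≈ -395.03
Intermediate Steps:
O = -2106 (O = 6*(-687 + 336) = 6*(-351) = -2106)
((O + 1479)/(-2508 + 3627))*705 = ((-2106 + 1479)/(-2508 + 3627))*705 = -627/1119*705 = -627*1/1119*705 = -209/373*705 = -147345/373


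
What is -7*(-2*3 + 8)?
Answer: -14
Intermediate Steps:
-7*(-2*3 + 8) = -7*(-6 + 8) = -7*2 = -14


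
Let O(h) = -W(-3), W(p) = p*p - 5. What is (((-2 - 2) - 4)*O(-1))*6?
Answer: 192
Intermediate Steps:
W(p) = -5 + p² (W(p) = p² - 5 = -5 + p²)
O(h) = -4 (O(h) = -(-5 + (-3)²) = -(-5 + 9) = -1*4 = -4)
(((-2 - 2) - 4)*O(-1))*6 = (((-2 - 2) - 4)*(-4))*6 = ((-4 - 4)*(-4))*6 = -8*(-4)*6 = 32*6 = 192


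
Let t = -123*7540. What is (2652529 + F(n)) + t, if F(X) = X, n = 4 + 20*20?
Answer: 1725513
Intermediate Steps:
n = 404 (n = 4 + 400 = 404)
t = -927420
(2652529 + F(n)) + t = (2652529 + 404) - 927420 = 2652933 - 927420 = 1725513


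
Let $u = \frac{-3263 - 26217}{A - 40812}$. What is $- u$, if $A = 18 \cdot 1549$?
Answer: $- \frac{2948}{1293} \approx -2.28$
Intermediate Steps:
$A = 27882$
$u = \frac{2948}{1293}$ ($u = \frac{-3263 - 26217}{27882 - 40812} = \frac{-3263 - 26217}{-12930} = \left(-29480\right) \left(- \frac{1}{12930}\right) = \frac{2948}{1293} \approx 2.28$)
$- u = \left(-1\right) \frac{2948}{1293} = - \frac{2948}{1293}$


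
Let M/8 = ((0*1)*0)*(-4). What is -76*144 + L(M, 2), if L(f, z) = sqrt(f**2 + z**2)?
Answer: -10942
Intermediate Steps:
M = 0 (M = 8*(((0*1)*0)*(-4)) = 8*((0*0)*(-4)) = 8*(0*(-4)) = 8*0 = 0)
-76*144 + L(M, 2) = -76*144 + sqrt(0**2 + 2**2) = -10944 + sqrt(0 + 4) = -10944 + sqrt(4) = -10944 + 2 = -10942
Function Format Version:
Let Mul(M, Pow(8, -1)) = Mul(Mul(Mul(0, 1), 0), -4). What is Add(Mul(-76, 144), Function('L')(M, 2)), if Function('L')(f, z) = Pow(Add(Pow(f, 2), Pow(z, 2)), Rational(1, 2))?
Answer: -10942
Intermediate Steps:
M = 0 (M = Mul(8, Mul(Mul(Mul(0, 1), 0), -4)) = Mul(8, Mul(Mul(0, 0), -4)) = Mul(8, Mul(0, -4)) = Mul(8, 0) = 0)
Add(Mul(-76, 144), Function('L')(M, 2)) = Add(Mul(-76, 144), Pow(Add(Pow(0, 2), Pow(2, 2)), Rational(1, 2))) = Add(-10944, Pow(Add(0, 4), Rational(1, 2))) = Add(-10944, Pow(4, Rational(1, 2))) = Add(-10944, 2) = -10942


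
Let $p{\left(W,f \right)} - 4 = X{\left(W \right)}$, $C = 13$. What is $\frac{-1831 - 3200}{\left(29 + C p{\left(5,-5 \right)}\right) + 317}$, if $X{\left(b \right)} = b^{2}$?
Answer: $- \frac{1677}{241} \approx -6.9585$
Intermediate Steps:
$p{\left(W,f \right)} = 4 + W^{2}$
$\frac{-1831 - 3200}{\left(29 + C p{\left(5,-5 \right)}\right) + 317} = \frac{-1831 - 3200}{\left(29 + 13 \left(4 + 5^{2}\right)\right) + 317} = - \frac{5031}{\left(29 + 13 \left(4 + 25\right)\right) + 317} = - \frac{5031}{\left(29 + 13 \cdot 29\right) + 317} = - \frac{5031}{\left(29 + 377\right) + 317} = - \frac{5031}{406 + 317} = - \frac{5031}{723} = \left(-5031\right) \frac{1}{723} = - \frac{1677}{241}$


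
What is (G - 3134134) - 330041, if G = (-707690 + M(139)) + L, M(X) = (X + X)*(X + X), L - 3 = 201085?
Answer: -3893493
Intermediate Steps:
L = 201088 (L = 3 + 201085 = 201088)
M(X) = 4*X**2 (M(X) = (2*X)*(2*X) = 4*X**2)
G = -429318 (G = (-707690 + 4*139**2) + 201088 = (-707690 + 4*19321) + 201088 = (-707690 + 77284) + 201088 = -630406 + 201088 = -429318)
(G - 3134134) - 330041 = (-429318 - 3134134) - 330041 = -3563452 - 330041 = -3893493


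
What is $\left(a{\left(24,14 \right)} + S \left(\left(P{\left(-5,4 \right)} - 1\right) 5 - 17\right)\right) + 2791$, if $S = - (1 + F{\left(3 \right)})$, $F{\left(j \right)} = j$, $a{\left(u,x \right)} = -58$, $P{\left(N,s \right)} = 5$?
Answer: $2721$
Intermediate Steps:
$S = -4$ ($S = - (1 + 3) = \left(-1\right) 4 = -4$)
$\left(a{\left(24,14 \right)} + S \left(\left(P{\left(-5,4 \right)} - 1\right) 5 - 17\right)\right) + 2791 = \left(-58 - 4 \left(\left(5 - 1\right) 5 - 17\right)\right) + 2791 = \left(-58 - 4 \left(4 \cdot 5 - 17\right)\right) + 2791 = \left(-58 - 4 \left(20 - 17\right)\right) + 2791 = \left(-58 - 12\right) + 2791 = -70 + 2791 = 2721$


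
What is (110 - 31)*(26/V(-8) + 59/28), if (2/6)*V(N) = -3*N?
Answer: 24569/126 ≈ 194.99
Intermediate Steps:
V(N) = -9*N (V(N) = 3*(-3*N) = -9*N)
(110 - 31)*(26/V(-8) + 59/28) = (110 - 31)*(26/((-9*(-8))) + 59/28) = 79*(26/72 + 59*(1/28)) = 79*(26*(1/72) + 59/28) = 79*(13/36 + 59/28) = 79*(311/126) = 24569/126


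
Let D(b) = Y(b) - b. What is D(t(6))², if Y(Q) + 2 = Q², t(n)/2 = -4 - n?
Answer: 174724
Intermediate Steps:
t(n) = -8 - 2*n (t(n) = 2*(-4 - n) = -8 - 2*n)
Y(Q) = -2 + Q²
D(b) = -2 + b² - b (D(b) = (-2 + b²) - b = -2 + b² - b)
D(t(6))² = (-2 + (-8 - 2*6)² - (-8 - 2*6))² = (-2 + (-8 - 12)² - (-8 - 12))² = (-2 + (-20)² - 1*(-20))² = (-2 + 400 + 20)² = 418² = 174724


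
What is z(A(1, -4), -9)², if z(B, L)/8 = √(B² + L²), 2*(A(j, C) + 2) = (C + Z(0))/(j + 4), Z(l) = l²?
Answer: 138816/25 ≈ 5552.6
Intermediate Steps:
A(j, C) = -2 + C/(2*(4 + j)) (A(j, C) = -2 + ((C + 0²)/(j + 4))/2 = -2 + ((C + 0)/(4 + j))/2 = -2 + (C/(4 + j))/2 = -2 + C/(2*(4 + j)))
z(B, L) = 8*√(B² + L²)
z(A(1, -4), -9)² = (8*√(((-16 - 4 - 4*1)/(2*(4 + 1)))² + (-9)²))² = (8*√(((½)*(-16 - 4 - 4)/5)² + 81))² = (8*√(((½)*(⅕)*(-24))² + 81))² = (8*√((-12/5)² + 81))² = (8*√(144/25 + 81))² = (8*√(2169/25))² = (8*(3*√241/5))² = (24*√241/5)² = 138816/25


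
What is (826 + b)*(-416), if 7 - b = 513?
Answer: -133120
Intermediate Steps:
b = -506 (b = 7 - 1*513 = 7 - 513 = -506)
(826 + b)*(-416) = (826 - 506)*(-416) = 320*(-416) = -133120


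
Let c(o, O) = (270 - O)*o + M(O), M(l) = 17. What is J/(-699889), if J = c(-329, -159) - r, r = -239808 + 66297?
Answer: -32387/699889 ≈ -0.046274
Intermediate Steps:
r = -173511
c(o, O) = 17 + o*(270 - O) (c(o, O) = (270 - O)*o + 17 = o*(270 - O) + 17 = 17 + o*(270 - O))
J = 32387 (J = (17 + 270*(-329) - 1*(-159)*(-329)) - 1*(-173511) = (17 - 88830 - 52311) + 173511 = -141124 + 173511 = 32387)
J/(-699889) = 32387/(-699889) = 32387*(-1/699889) = -32387/699889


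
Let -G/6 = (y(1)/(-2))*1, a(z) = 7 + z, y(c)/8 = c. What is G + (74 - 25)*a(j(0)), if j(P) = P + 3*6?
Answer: 1249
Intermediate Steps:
j(P) = 18 + P (j(P) = P + 18 = 18 + P)
y(c) = 8*c
G = 24 (G = -6*(8*1)/(-2) = -6*(-½*8) = -(-24) = -6*(-4) = 24)
G + (74 - 25)*a(j(0)) = 24 + (74 - 25)*(7 + (18 + 0)) = 24 + 49*(7 + 18) = 24 + 49*25 = 24 + 1225 = 1249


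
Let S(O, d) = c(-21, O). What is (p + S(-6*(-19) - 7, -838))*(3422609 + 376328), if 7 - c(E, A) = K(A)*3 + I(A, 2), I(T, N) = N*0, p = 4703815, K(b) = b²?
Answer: 17739041348075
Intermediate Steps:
I(T, N) = 0
c(E, A) = 7 - 3*A² (c(E, A) = 7 - (A²*3 + 0) = 7 - (3*A² + 0) = 7 - 3*A²)
S(O, d) = 7 - 3*O²
(p + S(-6*(-19) - 7, -838))*(3422609 + 376328) = (4703815 + (7 - 3*(-6*(-19) - 7)²))*(3422609 + 376328) = (4703815 + (7 - 3*(114 - 7)²))*3798937 = (4703815 + (7 - 3*107²))*3798937 = (4703815 + (7 - 3*11449))*3798937 = (4703815 + (7 - 34347))*3798937 = (4703815 - 34340)*3798937 = 4669475*3798937 = 17739041348075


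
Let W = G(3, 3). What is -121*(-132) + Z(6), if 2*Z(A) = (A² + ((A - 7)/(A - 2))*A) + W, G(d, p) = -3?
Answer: 63951/4 ≈ 15988.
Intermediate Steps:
W = -3
Z(A) = -3/2 + A²/2 + A*(-7 + A)/(2*(-2 + A)) (Z(A) = ((A² + ((A - 7)/(A - 2))*A) - 3)/2 = ((A² + ((-7 + A)/(-2 + A))*A) - 3)/2 = ((A² + A*(-7 + A)/(-2 + A)) - 3)/2 = (-3 + A² + A*(-7 + A)/(-2 + A))/2 = -3/2 + A²/2 + A*(-7 + A)/(2*(-2 + A)))
-121*(-132) + Z(6) = -121*(-132) + (6 + 6³ - 1*6² - 10*6)/(2*(-2 + 6)) = 15972 + (½)*(6 + 216 - 1*36 - 60)/4 = 15972 + (½)*(¼)*(6 + 216 - 36 - 60) = 15972 + (½)*(¼)*126 = 15972 + 63/4 = 63951/4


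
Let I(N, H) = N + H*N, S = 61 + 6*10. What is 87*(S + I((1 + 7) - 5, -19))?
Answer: 5829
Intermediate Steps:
S = 121 (S = 61 + 60 = 121)
87*(S + I((1 + 7) - 5, -19)) = 87*(121 + ((1 + 7) - 5)*(1 - 19)) = 87*(121 + (8 - 5)*(-18)) = 87*(121 + 3*(-18)) = 87*(121 - 54) = 87*67 = 5829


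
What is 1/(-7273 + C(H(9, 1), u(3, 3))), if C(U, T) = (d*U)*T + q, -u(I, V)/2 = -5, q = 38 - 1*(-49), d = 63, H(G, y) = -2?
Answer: -1/8446 ≈ -0.00011840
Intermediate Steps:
q = 87 (q = 38 + 49 = 87)
u(I, V) = 10 (u(I, V) = -2*(-5) = 10)
C(U, T) = 87 + 63*T*U (C(U, T) = (63*U)*T + 87 = 63*T*U + 87 = 87 + 63*T*U)
1/(-7273 + C(H(9, 1), u(3, 3))) = 1/(-7273 + (87 + 63*10*(-2))) = 1/(-7273 + (87 - 1260)) = 1/(-7273 - 1173) = 1/(-8446) = -1/8446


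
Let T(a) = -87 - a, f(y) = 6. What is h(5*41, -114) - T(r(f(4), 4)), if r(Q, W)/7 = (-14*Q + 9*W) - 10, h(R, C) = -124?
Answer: -443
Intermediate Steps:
r(Q, W) = -70 - 98*Q + 63*W (r(Q, W) = 7*((-14*Q + 9*W) - 10) = 7*(-10 - 14*Q + 9*W) = -70 - 98*Q + 63*W)
h(5*41, -114) - T(r(f(4), 4)) = -124 - (-87 - (-70 - 98*6 + 63*4)) = -124 - (-87 - (-70 - 588 + 252)) = -124 - (-87 - 1*(-406)) = -124 - (-87 + 406) = -124 - 1*319 = -124 - 319 = -443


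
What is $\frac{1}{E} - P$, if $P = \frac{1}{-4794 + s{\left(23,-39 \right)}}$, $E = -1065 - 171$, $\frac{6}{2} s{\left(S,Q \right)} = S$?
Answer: $- \frac{10651}{17747724} \approx -0.00060013$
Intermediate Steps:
$s{\left(S,Q \right)} = \frac{S}{3}$
$E = -1236$
$P = - \frac{3}{14359}$ ($P = \frac{1}{-4794 + \frac{1}{3} \cdot 23} = \frac{1}{-4794 + \frac{23}{3}} = \frac{1}{- \frac{14359}{3}} = - \frac{3}{14359} \approx -0.00020893$)
$\frac{1}{E} - P = \frac{1}{-1236} - - \frac{3}{14359} = - \frac{1}{1236} + \frac{3}{14359} = - \frac{10651}{17747724}$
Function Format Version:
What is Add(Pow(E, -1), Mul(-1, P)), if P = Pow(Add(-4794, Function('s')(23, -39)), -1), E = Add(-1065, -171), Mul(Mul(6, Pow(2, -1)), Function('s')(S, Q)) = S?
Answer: Rational(-10651, 17747724) ≈ -0.00060013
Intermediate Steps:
Function('s')(S, Q) = Mul(Rational(1, 3), S)
E = -1236
P = Rational(-3, 14359) (P = Pow(Add(-4794, Mul(Rational(1, 3), 23)), -1) = Pow(Add(-4794, Rational(23, 3)), -1) = Pow(Rational(-14359, 3), -1) = Rational(-3, 14359) ≈ -0.00020893)
Add(Pow(E, -1), Mul(-1, P)) = Add(Pow(-1236, -1), Mul(-1, Rational(-3, 14359))) = Add(Rational(-1, 1236), Rational(3, 14359)) = Rational(-10651, 17747724)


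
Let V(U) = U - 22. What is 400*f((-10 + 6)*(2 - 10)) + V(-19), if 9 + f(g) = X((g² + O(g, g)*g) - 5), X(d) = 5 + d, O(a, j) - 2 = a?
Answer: 841159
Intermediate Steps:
V(U) = -22 + U
O(a, j) = 2 + a
f(g) = -9 + g² + g*(2 + g) (f(g) = -9 + (5 + ((g² + (2 + g)*g) - 5)) = -9 + (5 + ((g² + g*(2 + g)) - 5)) = -9 + (5 + (-5 + g² + g*(2 + g))) = -9 + (g² + g*(2 + g)) = -9 + g² + g*(2 + g))
400*f((-10 + 6)*(2 - 10)) + V(-19) = 400*(-9 + ((-10 + 6)*(2 - 10))² + ((-10 + 6)*(2 - 10))*(2 + (-10 + 6)*(2 - 10))) + (-22 - 19) = 400*(-9 + (-4*(-8))² + (-4*(-8))*(2 - 4*(-8))) - 41 = 400*(-9 + 32² + 32*(2 + 32)) - 41 = 400*(-9 + 1024 + 32*34) - 41 = 400*(-9 + 1024 + 1088) - 41 = 400*2103 - 41 = 841200 - 41 = 841159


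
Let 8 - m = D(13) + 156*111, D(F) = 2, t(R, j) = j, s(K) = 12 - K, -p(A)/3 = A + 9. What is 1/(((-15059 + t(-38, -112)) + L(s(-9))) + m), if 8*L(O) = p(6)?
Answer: -8/259893 ≈ -3.0782e-5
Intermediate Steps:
p(A) = -27 - 3*A (p(A) = -3*(A + 9) = -3*(9 + A) = -27 - 3*A)
L(O) = -45/8 (L(O) = (-27 - 3*6)/8 = (-27 - 18)/8 = (⅛)*(-45) = -45/8)
m = -17310 (m = 8 - (2 + 156*111) = 8 - (2 + 17316) = 8 - 1*17318 = 8 - 17318 = -17310)
1/(((-15059 + t(-38, -112)) + L(s(-9))) + m) = 1/(((-15059 - 112) - 45/8) - 17310) = 1/((-15171 - 45/8) - 17310) = 1/(-121413/8 - 17310) = 1/(-259893/8) = -8/259893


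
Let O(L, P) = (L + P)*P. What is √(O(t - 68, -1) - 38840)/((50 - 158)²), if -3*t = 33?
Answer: I*√9690/5832 ≈ 0.016879*I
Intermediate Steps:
t = -11 (t = -⅓*33 = -11)
O(L, P) = P*(L + P)
√(O(t - 68, -1) - 38840)/((50 - 158)²) = √(-((-11 - 68) - 1) - 38840)/((50 - 158)²) = √(-(-79 - 1) - 38840)/((-108)²) = √(-1*(-80) - 38840)/11664 = √(80 - 38840)*(1/11664) = √(-38760)*(1/11664) = (2*I*√9690)*(1/11664) = I*√9690/5832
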